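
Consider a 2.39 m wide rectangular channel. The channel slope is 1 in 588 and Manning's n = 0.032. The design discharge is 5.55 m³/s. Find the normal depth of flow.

y_n = 2.15 m

Manning's equation rearranged: A R^(2/3) = nQ / (1·√S) = 0.032 × 5.55 / (√0.001701) = 4.307.
Try y = 2.35 m: A R^(2/3) = 4.809 — high.
Try y = 1.87 m: A R^(2/3) = 3.62 — low.
Try y = 2.15 m: A R^(2/3) = 4.31 — ≈ 4.307.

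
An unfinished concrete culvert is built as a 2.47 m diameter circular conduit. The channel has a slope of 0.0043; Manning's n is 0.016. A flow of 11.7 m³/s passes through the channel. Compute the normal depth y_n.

y_n = 1.7 m

Manning's equation rearranged: A R^(2/3) = nQ / (1·√S) = 0.016 × 11.7 / (√0.0043) = 2.855.
Try y = 1.47 m: A R^(2/3) = 2.305 — too small.
Try y = 2.03 m: A R^(2/3) = 3.483 — too large.
Try y = 1.7 m: A R^(2/3) = 2.845 — matches.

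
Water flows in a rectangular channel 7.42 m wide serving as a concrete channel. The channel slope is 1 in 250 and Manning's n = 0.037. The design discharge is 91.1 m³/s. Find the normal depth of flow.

y_n = 4.48 m

Manning's equation rearranged: A R^(2/3) = nQ / (1·√S) = 0.037 × 91.1 / (√0.004) = 53.3.
Try y = 4.9 m: A R^(2/3) = 59.84 — too large.
Try y = 3.75 m: A R^(2/3) = 42.16 — too small.
Try y = 4.48 m: A R^(2/3) = 53.28 — matches.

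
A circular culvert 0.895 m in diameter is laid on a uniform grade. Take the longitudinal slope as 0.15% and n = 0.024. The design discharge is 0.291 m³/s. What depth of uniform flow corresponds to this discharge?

Manning's equation rearranged: A R^(2/3) = nQ / (1·√S) = 0.024 × 0.291 / (√0.0015) = 0.1803.
Try y = 0.741 m: A R^(2/3) = 0.2339 — too large.
Try y = 0.431 m: A R^(2/3) = 0.1087 — too small.
Try y = 0.593 m: A R^(2/3) = 0.1802 — close enough.

y_n = 0.593 m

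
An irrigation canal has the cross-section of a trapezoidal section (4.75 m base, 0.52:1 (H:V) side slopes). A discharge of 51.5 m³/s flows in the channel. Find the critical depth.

y_c = 2.11 m

At critical depth, Q² T / (g A³) = 1, i.e. A³/T = Q²/g = 51.5²/9.81 = 270.4.
At y = 2.63 m: A³/T = 556.4 — high.
At y = 2.11 m: A³/T = 270.4 — matches.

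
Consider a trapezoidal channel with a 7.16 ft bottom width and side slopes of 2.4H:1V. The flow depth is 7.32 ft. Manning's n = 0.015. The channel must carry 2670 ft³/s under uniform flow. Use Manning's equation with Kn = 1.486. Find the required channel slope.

With bottom width b = 7.16 ft and side slope z = 2.4: A = (b + zy)y = (7.16 + 2.4×7.32)×7.32 = 181 ft²; P = b + 2y√(1+z²) = 7.16 + 2×7.32×2.6 = 45.22 ft.
Hydraulic radius R = A/P = 181/45.22 = 4.002 ft.
From Manning's equation, S = [nQ / (1.486 A R^(2/3))]² = [0.015 × 2670 / (1.486 × 181 × 4.002^(2/3))]² = 0.00349.

S = 0.00349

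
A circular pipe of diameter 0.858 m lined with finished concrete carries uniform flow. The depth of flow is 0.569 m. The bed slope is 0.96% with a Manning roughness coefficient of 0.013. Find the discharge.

For a circular section of diameter D = 0.858 m at depth y = 0.569 m, the central angle is θ = 2 arccos(1 − 2y/D) = 3.806 rad. Then A = (D²/8)(θ − sin θ) = 0.407 m² and P = Dθ/2 = 1.633 m.
Hydraulic radius R = A/P = 0.407/1.633 = 0.2493 m.
Manning's equation: Q = (1/n) A R^(2/3) S^(1/2) = (1/0.013) × 0.407 × 0.2493^(2/3) × 0.0096^(1/2) = 1.22 m³/s.

Q = 1.22 m³/s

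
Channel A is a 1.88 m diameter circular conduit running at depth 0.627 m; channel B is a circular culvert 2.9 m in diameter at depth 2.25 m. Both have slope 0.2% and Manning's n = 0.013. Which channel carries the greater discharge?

channel B

Channel A: For a circular section of diameter D = 1.88 m at depth y = 0.627 m, the central angle is θ = 2 arccos(1 − 2y/D) = 2.463 rad. Then A = (D²/8)(θ − sin θ) = 0.8106 m² and P = Dθ/2 = 2.315 m. Hydraulic radius R = A/P = 0.8106/2.315 = 0.3502 m. Q_A = (1/0.013)·0.8106·0.3502^(2/3)·√0.002 = 1.385 m³/s.
Channel B: For a circular section of diameter D = 2.9 m at depth y = 2.25 m, the central angle is θ = 2 arccos(1 − 2y/D) = 4.31 rad. Then A = (D²/8)(θ − sin θ) = 5.499 m² and P = Dθ/2 = 6.25 m. Hydraulic radius R = A/P = 5.499/6.25 = 0.8798 m. Q_B = (1/0.013)·5.499·0.8798^(2/3)·√0.002 = 17.37 m³/s.
Q_A = 1.385 m³/s vs Q_B = 17.37 m³/s, so channel B carries more.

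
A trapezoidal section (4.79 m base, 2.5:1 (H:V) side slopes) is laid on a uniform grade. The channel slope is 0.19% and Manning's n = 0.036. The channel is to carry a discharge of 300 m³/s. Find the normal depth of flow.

Manning's equation rearranged: A R^(2/3) = nQ / (1·√S) = 0.036 × 300 / (√0.0019) = 247.8.
Try y = 6.96 m: A R^(2/3) = 366.4 — too large.
Try y = 4.2 m: A R^(2/3) = 113.3 — too small.
Try y = 5.9 m: A R^(2/3) = 247.9 — close enough.

y_n = 5.9 m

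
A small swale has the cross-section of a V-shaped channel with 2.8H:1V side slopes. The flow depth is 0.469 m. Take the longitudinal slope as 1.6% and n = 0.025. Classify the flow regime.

supercritical

For a triangular section with side slope z = 2.8: A = zy² = 2.8×0.469² = 0.6159 m²; P = 2y√(1+z²) = 2×0.469×2.973 = 2.789 m.
Hydraulic radius R = A/P = 0.6159/2.789 = 0.2208 m.
V = (1/n) R^(2/3) √S = (1/0.025) × 0.2208^(2/3) × √0.016 = 1.849 m/s. Hydraulic depth D_h = A/T = 0.6159/2.626 = 0.2345 m.
Froude number Fr = V/√(g·D_h) = 1.849/√(9.81×0.2345) = 1.22, which is greater than 1, so the flow is supercritical.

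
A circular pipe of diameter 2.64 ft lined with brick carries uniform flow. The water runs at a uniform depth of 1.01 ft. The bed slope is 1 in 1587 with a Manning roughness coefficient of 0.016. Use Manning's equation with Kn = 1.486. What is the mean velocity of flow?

For a circular section of diameter D = 2.64 ft at depth y = 1.01 ft, the central angle is θ = 2 arccos(1 − 2y/D) = 2.667 rad. Then A = (D²/8)(θ − sin θ) = 1.926 ft² and P = Dθ/2 = 3.521 ft.
Hydraulic radius R = A/P = 1.926/3.521 = 0.547 ft.
From Manning's equation, V = (1.486/n) R^(2/3) S^(1/2) = (1.486/0.016) × 0.547^(2/3) × 0.0006301^(1/2) = 1.56 ft/s.

V = 1.56 ft/s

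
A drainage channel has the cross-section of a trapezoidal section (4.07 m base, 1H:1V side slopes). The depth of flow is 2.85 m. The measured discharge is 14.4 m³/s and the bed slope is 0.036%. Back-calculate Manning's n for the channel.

n = 0.0359

With bottom width b = 4.07 m and side slope z = 1: A = (b + zy)y = (4.07 + 1×2.85)×2.85 = 19.72 m²; P = b + 2y√(1+z²) = 4.07 + 2×2.85×1.414 = 12.13 m.
Hydraulic radius R = A/P = 19.72/12.13 = 1.626 m.
Rearranging Manning's equation: n = (1/Q) A R^(2/3) S^(1/2) = (1/14.4) × 19.72 × 1.626^(2/3) × √0.00036 = 0.0359.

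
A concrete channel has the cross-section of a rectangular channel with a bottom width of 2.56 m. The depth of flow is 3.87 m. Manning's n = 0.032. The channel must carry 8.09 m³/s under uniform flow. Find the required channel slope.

Flow area A = b·y = 2.56 × 3.87 = 9.907 m². Wetted perimeter P = b + 2y = 2.56 + 2×3.87 = 10.3 m.
Hydraulic radius R = A/P = 9.907/10.3 = 0.9619 m.
From Manning's equation, S = [nQ / (1 A R^(2/3))]² = [0.032 × 8.09 / (1 × 9.907 × 0.9619^(2/3))]² = 0.000719.

S = 0.000719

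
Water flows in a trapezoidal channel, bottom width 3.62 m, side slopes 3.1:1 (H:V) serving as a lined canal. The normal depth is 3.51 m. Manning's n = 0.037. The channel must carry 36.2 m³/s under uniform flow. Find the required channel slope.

S = 0.00029

With bottom width b = 3.62 m and side slope z = 3.1: A = (b + zy)y = (3.62 + 3.1×3.51)×3.51 = 50.9 m²; P = b + 2y√(1+z²) = 3.62 + 2×3.51×3.257 = 26.49 m.
Hydraulic radius R = A/P = 50.9/26.49 = 1.922 m.
From Manning's equation, S = [nQ / (1 A R^(2/3))]² = [0.037 × 36.2 / (1 × 50.9 × 1.922^(2/3))]² = 0.00029.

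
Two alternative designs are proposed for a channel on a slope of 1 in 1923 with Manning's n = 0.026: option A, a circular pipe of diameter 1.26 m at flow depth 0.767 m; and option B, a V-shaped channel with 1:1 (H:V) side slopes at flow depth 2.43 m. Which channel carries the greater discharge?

channel B

Channel A: For a circular section of diameter D = 1.26 m at depth y = 0.767 m, the central angle is θ = 2 arccos(1 − 2y/D) = 3.58 rad. Then A = (D²/8)(θ − sin θ) = 0.7947 m² and P = Dθ/2 = 2.255 m. Hydraulic radius R = A/P = 0.7947/2.255 = 0.3524 m. Q_A = (1/0.026)·0.7947·0.3524^(2/3)·√0.00052 = 0.3477 m³/s.
Channel B: For a triangular section with side slope z = 1: A = zy² = 1×2.43² = 5.905 m²; P = 2y√(1+z²) = 2×2.43×1.414 = 6.873 m. Hydraulic radius R = A/P = 5.905/6.873 = 0.8591 m. Q_B = (1/0.026)·5.905·0.8591^(2/3)·√0.00052 = 4.68 m³/s.
Q_A = 0.3477 m³/s vs Q_B = 4.68 m³/s, so channel B carries more.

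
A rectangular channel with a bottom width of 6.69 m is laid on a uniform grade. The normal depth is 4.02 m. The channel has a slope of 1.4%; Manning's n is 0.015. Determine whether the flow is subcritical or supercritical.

supercritical

Flow area A = b·y = 6.69 × 4.02 = 26.89 m². Wetted perimeter P = b + 2y = 6.69 + 2×4.02 = 14.73 m.
Hydraulic radius R = A/P = 26.89/14.73 = 1.826 m.
V = (1/n) R^(2/3) √S = (1/0.015) × 1.826^(2/3) × √0.014 = 11.78 m/s. Hydraulic depth D_h = A/T = 26.89/6.69 = 4.02 m.
Froude number Fr = V/√(g·D_h) = 11.78/√(9.81×4.02) = 1.88, which is greater than 1, so the flow is supercritical.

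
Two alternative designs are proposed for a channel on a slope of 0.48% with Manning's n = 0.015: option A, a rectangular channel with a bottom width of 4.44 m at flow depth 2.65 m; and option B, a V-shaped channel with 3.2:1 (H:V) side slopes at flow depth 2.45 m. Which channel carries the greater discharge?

channel B

Channel A: Flow area A = b·y = 4.44 × 2.65 = 11.77 m². Wetted perimeter P = b + 2y = 4.44 + 2×2.65 = 9.74 m. Hydraulic radius R = A/P = 11.77/9.74 = 1.208 m. Q_A = (1/0.015)·11.77·1.208^(2/3)·√0.0048 = 61.64 m³/s.
Channel B: For a triangular section with side slope z = 3.2: A = zy² = 3.2×2.45² = 19.21 m²; P = 2y√(1+z²) = 2×2.45×3.353 = 16.43 m. Hydraulic radius R = A/P = 19.21/16.43 = 1.169 m. Q_B = (1/0.015)·19.21·1.169^(2/3)·√0.0048 = 98.46 m³/s.
Q_A = 61.64 m³/s vs Q_B = 98.46 m³/s, so channel B carries more.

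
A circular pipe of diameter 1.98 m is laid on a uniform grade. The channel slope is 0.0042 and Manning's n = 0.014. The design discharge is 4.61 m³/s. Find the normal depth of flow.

Manning's equation rearranged: A R^(2/3) = nQ / (1·√S) = 0.014 × 4.61 / (√0.0042) = 0.9959.
Trying y = 1.14 m: A R^(2/3) = 1.214 — too large.
Trying y = 1.01 m: A R^(2/3) = 0.9965 — matches.

y_n = 1.01 m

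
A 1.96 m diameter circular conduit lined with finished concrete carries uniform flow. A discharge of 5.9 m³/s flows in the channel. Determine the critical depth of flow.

At critical depth, Q² T / (g A³) = 1, i.e. A³/T = Q²/g = 5.9²/9.81 = 3.548.
At y = 1.48 m: A³/T = 8.663 — too large.
At y = 0.807 m: A³/T = 0.8329 — too small.
At y = 1.18 m: A³/T = 3.563 — matches.

y_c = 1.18 m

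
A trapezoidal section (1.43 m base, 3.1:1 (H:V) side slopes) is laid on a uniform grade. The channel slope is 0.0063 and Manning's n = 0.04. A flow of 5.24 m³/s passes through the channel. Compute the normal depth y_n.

Manning's equation rearranged: A R^(2/3) = nQ / (1·√S) = 0.04 × 5.24 / (√0.0063) = 2.641.
Try y = 0.754 m: A R^(2/3) = 1.663 — too small.
Try y = 0.929 m: A R^(2/3) = 2.639 — matches.

y_n = 0.929 m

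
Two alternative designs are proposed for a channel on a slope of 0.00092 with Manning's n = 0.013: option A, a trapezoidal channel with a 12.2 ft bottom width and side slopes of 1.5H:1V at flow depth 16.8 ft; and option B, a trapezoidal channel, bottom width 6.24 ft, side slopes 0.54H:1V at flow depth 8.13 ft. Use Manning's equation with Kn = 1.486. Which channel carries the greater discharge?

channel A

Channel A: With bottom width b = 12.2 ft and side slope z = 1.5: A = (b + zy)y = (12.2 + 1.5×16.8)×16.8 = 628.3 ft²; P = b + 2y√(1+z²) = 12.2 + 2×16.8×1.803 = 72.77 ft. Hydraulic radius R = A/P = 628.3/72.77 = 8.634 ft. Q_A = (1.486/0.013)·628.3·8.634^(2/3)·√0.00092 = 9168 ft³/s.
Channel B: With bottom width b = 6.24 ft and side slope z = 0.54: A = (b + zy)y = (6.24 + 0.54×8.13)×8.13 = 86.42 ft²; P = b + 2y√(1+z²) = 6.24 + 2×8.13×1.136 = 24.72 ft. Hydraulic radius R = A/P = 86.42/24.72 = 3.496 ft. Q_B = (1.486/0.013)·86.42·3.496^(2/3)·√0.00092 = 690.2 ft³/s.
Q_A = 9168 ft³/s vs Q_B = 690.2 ft³/s, so channel A carries more.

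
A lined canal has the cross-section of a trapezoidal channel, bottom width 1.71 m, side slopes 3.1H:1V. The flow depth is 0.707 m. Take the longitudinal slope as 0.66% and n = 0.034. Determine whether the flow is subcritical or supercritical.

subcritical

With bottom width b = 1.71 m and side slope z = 3.1: A = (b + zy)y = (1.71 + 3.1×0.707)×0.707 = 2.759 m²; P = b + 2y√(1+z²) = 1.71 + 2×0.707×3.257 = 6.316 m.
Hydraulic radius R = A/P = 2.759/6.316 = 0.4368 m.
V = (1/n) R^(2/3) √S = (1/0.034) × 0.4368^(2/3) × √0.0066 = 1.375 m/s. Hydraulic depth D_h = A/T = 2.759/6.093 = 0.4527 m.
Froude number Fr = V/√(g·D_h) = 1.375/√(9.81×0.4527) = 0.653, which is less than 1, so the flow is subcritical.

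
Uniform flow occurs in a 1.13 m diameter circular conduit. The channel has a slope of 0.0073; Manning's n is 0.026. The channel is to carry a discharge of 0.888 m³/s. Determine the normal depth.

Manning's equation rearranged: A R^(2/3) = nQ / (1·√S) = 0.026 × 0.888 / (√0.0073) = 0.2702.
Trying y = 0.536 m: A R^(2/3) = 0.1972 — too small.
Trying y = 0.804 m: A R^(2/3) = 0.3692 — too large.
Trying y = 0.648 m: A R^(2/3) = 0.2704 — matches.

y_n = 0.648 m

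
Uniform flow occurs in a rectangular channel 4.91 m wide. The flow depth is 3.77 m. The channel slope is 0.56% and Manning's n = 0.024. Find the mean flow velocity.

V = 4.06 m/s

Flow area A = b·y = 4.91 × 3.77 = 18.51 m². Wetted perimeter P = b + 2y = 4.91 + 2×3.77 = 12.45 m.
Hydraulic radius R = A/P = 18.51/12.45 = 1.487 m.
From Manning's equation, V = (1/n) R^(2/3) S^(1/2) = (1/0.024) × 1.487^(2/3) × 0.0056^(1/2) = 4.06 m/s.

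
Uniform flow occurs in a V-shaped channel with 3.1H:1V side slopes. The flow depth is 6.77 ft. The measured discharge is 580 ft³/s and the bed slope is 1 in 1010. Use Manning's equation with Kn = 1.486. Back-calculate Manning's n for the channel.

n = 0.025

For a triangular section with side slope z = 3.1: A = zy² = 3.1×6.77² = 142.1 ft²; P = 2y√(1+z²) = 2×6.77×3.257 = 44.1 ft.
Hydraulic radius R = A/P = 142.1/44.1 = 3.222 ft.
Rearranging Manning's equation: n = (1.486/Q) A R^(2/3) S^(1/2) = (1.486/580) × 142.1 × 3.222^(2/3) × √0.0009901 = 0.025.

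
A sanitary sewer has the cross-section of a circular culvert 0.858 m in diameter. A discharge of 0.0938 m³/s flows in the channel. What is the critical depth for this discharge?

y_c = 0.176 m

At critical depth, Q² T / (g A³) = 1, i.e. A³/T = Q²/g = 0.0938²/9.81 = 0.0008969.
Trying y = 0.21 m: A³/T = 0.001789 — too large.
Trying y = 0.13 m: A³/T = 0.0002731 — too small.
Trying y = 0.176 m: A³/T = 0.0008975 — matches.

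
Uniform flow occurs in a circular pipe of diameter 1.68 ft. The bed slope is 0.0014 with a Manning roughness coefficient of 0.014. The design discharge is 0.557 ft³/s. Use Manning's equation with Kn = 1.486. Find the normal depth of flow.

Manning's equation rearranged: A R^(2/3) = nQ / (1.486·√S) = 0.014 × 0.557 / (1.486 × √0.0014) = 0.1402.
Trying y = 0.301 ft: A R^(2/3) = 0.08704 — too small.
Trying y = 0.381 ft: A R^(2/3) = 0.1402 — close enough.

y_n = 0.381 ft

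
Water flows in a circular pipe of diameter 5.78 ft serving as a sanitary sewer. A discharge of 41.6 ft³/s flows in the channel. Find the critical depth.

y_c = 1.73 ft

At critical depth, Q² T / (g A³) = 1, i.e. A³/T = Q²/g = 41.6²/32.2 = 53.74.
At y = 1.44 ft: A³/T = 26.6 — short.
At y = 2.08 ft: A³/T = 110.7 — over.
At y = 1.73 ft: A³/T = 54.29 — matches.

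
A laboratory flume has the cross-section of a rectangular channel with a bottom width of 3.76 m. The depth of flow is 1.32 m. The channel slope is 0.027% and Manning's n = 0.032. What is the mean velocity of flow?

V = 0.433 m/s

Flow area A = b·y = 3.76 × 1.32 = 4.963 m². Wetted perimeter P = b + 2y = 3.76 + 2×1.32 = 6.4 m.
Hydraulic radius R = A/P = 4.963/6.4 = 0.7755 m.
From Manning's equation, V = (1/n) R^(2/3) S^(1/2) = (1/0.032) × 0.7755^(2/3) × 0.00027^(1/2) = 0.433 m/s.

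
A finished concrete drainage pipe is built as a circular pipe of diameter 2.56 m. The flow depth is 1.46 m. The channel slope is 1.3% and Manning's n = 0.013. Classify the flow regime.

For a circular section of diameter D = 2.56 m at depth y = 1.46 m, the central angle is θ = 2 arccos(1 − 2y/D) = 3.424 rad. Then A = (D²/8)(θ − sin θ) = 3.033 m² and P = Dθ/2 = 4.382 m.
Hydraulic radius R = A/P = 3.033/4.382 = 0.6921 m.
V = (1/n) R^(2/3) √S = (1/0.013) × 0.6921^(2/3) × √0.013 = 6.862 m/s. Hydraulic depth D_h = A/T = 3.033/2.535 = 1.197 m.
Froude number Fr = V/√(g·D_h) = 6.862/√(9.81×1.197) = 2, which is greater than 1, so the flow is supercritical.

supercritical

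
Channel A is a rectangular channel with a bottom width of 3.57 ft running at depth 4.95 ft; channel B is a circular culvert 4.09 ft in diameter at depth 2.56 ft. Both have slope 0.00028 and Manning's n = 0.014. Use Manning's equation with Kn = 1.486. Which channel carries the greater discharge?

channel A

Channel A: Flow area A = b·y = 3.57 × 4.95 = 17.67 ft². Wetted perimeter P = b + 2y = 3.57 + 2×4.95 = 13.47 ft. Hydraulic radius R = A/P = 17.67/13.47 = 1.312 ft. Q_A = (1.486/0.014)·17.67·1.312^(2/3)·√0.00028 = 37.61 ft³/s.
Channel B: For a circular section of diameter D = 4.09 ft at depth y = 2.56 ft, the central angle is θ = 2 arccos(1 − 2y/D) = 3.651 rad. Then A = (D²/8)(θ − sin θ) = 8.653 ft² and P = Dθ/2 = 7.466 ft. Hydraulic radius R = A/P = 8.653/7.466 = 1.159 ft. Q_B = (1.486/0.014)·8.653·1.159^(2/3)·√0.00028 = 16.96 ft³/s.
Q_A = 37.61 ft³/s vs Q_B = 16.96 ft³/s, so channel A carries more.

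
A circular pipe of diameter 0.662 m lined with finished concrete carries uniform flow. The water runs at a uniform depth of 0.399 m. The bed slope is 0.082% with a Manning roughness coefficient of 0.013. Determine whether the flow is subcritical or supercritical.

subcritical

For a circular section of diameter D = 0.662 m at depth y = 0.399 m, the central angle is θ = 2 arccos(1 − 2y/D) = 3.555 rad. Then A = (D²/8)(θ − sin θ) = 0.2168 m² and P = Dθ/2 = 1.177 m.
Hydraulic radius R = A/P = 0.2168/1.177 = 0.1842 m.
V = (1/n) R^(2/3) √S = (1/0.013) × 0.1842^(2/3) × √0.00082 = 0.7132 m/s. Hydraulic depth D_h = A/T = 0.2168/0.6479 = 0.3346 m.
Froude number Fr = V/√(g·D_h) = 0.7132/√(9.81×0.3346) = 0.394, which is less than 1, so the flow is subcritical.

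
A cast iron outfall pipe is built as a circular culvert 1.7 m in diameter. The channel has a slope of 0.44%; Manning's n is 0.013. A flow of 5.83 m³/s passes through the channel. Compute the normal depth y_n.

y_n = 1.25 m

Manning's equation rearranged: A R^(2/3) = nQ / (1·√S) = 0.013 × 5.83 / (√0.0044) = 1.143.
Try y = 1.1 m: A R^(2/3) = 0.9642 — too small.
Try y = 1.25 m: A R^(2/3) = 1.143 — close enough.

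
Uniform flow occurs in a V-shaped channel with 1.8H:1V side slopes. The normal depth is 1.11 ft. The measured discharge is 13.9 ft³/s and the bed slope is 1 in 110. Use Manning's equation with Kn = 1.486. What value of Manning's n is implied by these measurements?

For a triangular section with side slope z = 1.8: A = zy² = 1.8×1.11² = 2.218 ft²; P = 2y√(1+z²) = 2×1.11×2.059 = 4.571 ft.
Hydraulic radius R = A/P = 2.218/4.571 = 0.4852 ft.
Rearranging Manning's equation: n = (1.486/Q) A R^(2/3) S^(1/2) = (1.486/13.9) × 2.218 × 0.4852^(2/3) × √0.009091 = 0.014.

n = 0.014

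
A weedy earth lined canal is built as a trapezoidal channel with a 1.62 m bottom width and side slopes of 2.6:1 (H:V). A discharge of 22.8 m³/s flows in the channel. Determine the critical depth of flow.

y_c = 1.46 m

At critical depth, Q² T / (g A³) = 1, i.e. A³/T = Q²/g = 22.8²/9.81 = 52.99.
Trying y = 1.12 m: A³/T = 17.57 — too small.
Trying y = 1.61 m: A³/T = 81.74 — too large.
Trying y = 1.46 m: A³/T = 53.67 — matches.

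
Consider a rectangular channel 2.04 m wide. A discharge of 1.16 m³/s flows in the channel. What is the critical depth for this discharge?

For a rectangular channel, critical depth y_c = (q²/g)^(1/3) where q = Q/b = 1.16/2.04 = 0.5686 m²/s.
So y_c = (0.5686²/9.81)^(1/3) = 0.321 m.

y_c = 0.321 m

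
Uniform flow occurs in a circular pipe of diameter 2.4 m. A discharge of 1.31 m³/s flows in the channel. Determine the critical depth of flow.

At critical depth, Q² T / (g A³) = 1, i.e. A³/T = Q²/g = 1.31²/9.81 = 0.1749.
Trying y = 0.644 m: A³/T = 0.4384 — high.
Trying y = 0.381 m: A³/T = 0.05619 — low.
Trying y = 0.509 m: A³/T = 0.1751 — matches.

y_c = 0.509 m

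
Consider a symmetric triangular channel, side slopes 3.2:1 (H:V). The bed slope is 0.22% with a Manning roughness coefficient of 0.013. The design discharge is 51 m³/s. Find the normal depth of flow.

Manning's equation rearranged: A R^(2/3) = nQ / (1·√S) = 0.013 × 51 / (√0.0022) = 14.14.
At y = 2.63 m: A R^(2/3) = 25.75 — over.
At y = 2.1 m: A R^(2/3) = 14.13 — close enough.

y_n = 2.1 m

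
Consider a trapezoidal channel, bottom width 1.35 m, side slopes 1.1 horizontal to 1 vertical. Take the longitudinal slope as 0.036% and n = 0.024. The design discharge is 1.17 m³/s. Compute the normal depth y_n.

Manning's equation rearranged: A R^(2/3) = nQ / (1·√S) = 0.024 × 1.17 / (√0.00036) = 1.48.
At y = 1.16 m: A R^(2/3) = 2.25 — too large.
At y = 0.813 m: A R^(2/3) = 1.125 — too small.
At y = 0.938 m: A R^(2/3) = 1.481 — close enough.

y_n = 0.938 m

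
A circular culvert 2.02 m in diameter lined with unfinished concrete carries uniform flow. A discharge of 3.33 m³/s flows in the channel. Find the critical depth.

y_c = 0.866 m

At critical depth, Q² T / (g A³) = 1, i.e. A³/T = Q²/g = 3.33²/9.81 = 1.13.
At y = 1.03 m: A³/T = 2.195 — high.
At y = 0.725 m: A³/T = 0.5711 — low.
At y = 0.866 m: A³/T = 1.131 — close enough.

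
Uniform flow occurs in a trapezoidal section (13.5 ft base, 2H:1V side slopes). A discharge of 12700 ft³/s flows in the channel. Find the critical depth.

At critical depth, Q² T / (g A³) = 1, i.e. A³/T = Q²/g = 12700²/32.2 = 5009000.
Try y = 17.8 ft: A³/T = 7882000 — too large.
Try y = 14.1 ft: A³/T = 2908000 — too small.
Try y = 16 ft: A³/T = 4978000 — ≈ 5009000.

y_c = 16 ft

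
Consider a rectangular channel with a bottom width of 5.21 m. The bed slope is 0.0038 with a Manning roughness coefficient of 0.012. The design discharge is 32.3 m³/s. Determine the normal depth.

y_n = 1.32 m

Manning's equation rearranged: A R^(2/3) = nQ / (1·√S) = 0.012 × 32.3 / (√0.0038) = 6.288.
At y = 1.12 m: A R^(2/3) = 4.958 — too small.
At y = 1.5 m: A R^(2/3) = 7.562 — too large.
At y = 1.32 m: A R^(2/3) = 6.297 — matches.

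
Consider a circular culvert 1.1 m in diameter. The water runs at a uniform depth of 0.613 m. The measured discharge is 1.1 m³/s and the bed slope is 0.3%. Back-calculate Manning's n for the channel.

n = 0.012

For a circular section of diameter D = 1.1 m at depth y = 0.613 m, the central angle is θ = 2 arccos(1 − 2y/D) = 3.371 rad. Then A = (D²/8)(θ − sin θ) = 0.5443 m² and P = Dθ/2 = 1.854 m.
Hydraulic radius R = A/P = 0.5443/1.854 = 0.2936 m.
Rearranging Manning's equation: n = (1/Q) A R^(2/3) S^(1/2) = (1/1.1) × 0.5443 × 0.2936^(2/3) × √0.003 = 0.012.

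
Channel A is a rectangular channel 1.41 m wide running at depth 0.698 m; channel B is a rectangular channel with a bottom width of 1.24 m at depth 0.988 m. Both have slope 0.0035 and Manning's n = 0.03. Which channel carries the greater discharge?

Channel A: Flow area A = b·y = 1.41 × 0.698 = 0.9842 m². Wetted perimeter P = b + 2y = 1.41 + 2×0.698 = 2.806 m. Hydraulic radius R = A/P = 0.9842/2.806 = 0.3507 m. Q_A = (1/0.03)·0.9842·0.3507^(2/3)·√0.0035 = 0.9653 m³/s.
Channel B: Flow area A = b·y = 1.24 × 0.988 = 1.225 m². Wetted perimeter P = b + 2y = 1.24 + 2×0.988 = 3.216 m. Hydraulic radius R = A/P = 1.225/3.216 = 0.3809 m. Q_B = (1/0.03)·1.225·0.3809^(2/3)·√0.0035 = 1.27 m³/s.
Q_A = 0.9653 m³/s vs Q_B = 1.27 m³/s, so channel B carries more.

channel B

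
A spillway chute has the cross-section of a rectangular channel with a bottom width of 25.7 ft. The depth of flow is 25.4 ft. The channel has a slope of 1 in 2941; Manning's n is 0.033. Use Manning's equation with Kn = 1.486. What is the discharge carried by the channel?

Q = 2260 ft³/s

Flow area A = b·y = 25.7 × 25.4 = 652.8 ft². Wetted perimeter P = b + 2y = 25.7 + 2×25.4 = 76.5 ft.
Hydraulic radius R = A/P = 652.8/76.5 = 8.533 ft.
Manning's equation: Q = (1.486/n) A R^(2/3) S^(1/2) = (1.486/0.033) × 652.8 × 8.533^(2/3) × 0.00034^(1/2) = 2260 ft³/s.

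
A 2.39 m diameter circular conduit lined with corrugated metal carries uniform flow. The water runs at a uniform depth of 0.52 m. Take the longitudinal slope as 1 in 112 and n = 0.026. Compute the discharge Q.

Q = 1.2 m³/s

For a circular section of diameter D = 2.39 m at depth y = 0.52 m, the central angle is θ = 2 arccos(1 − 2y/D) = 1.941 rad. Then A = (D²/8)(θ − sin θ) = 0.7203 m² and P = Dθ/2 = 2.32 m.
Hydraulic radius R = A/P = 0.7203/2.32 = 0.3105 m.
Manning's equation: Q = (1/n) A R^(2/3) S^(1/2) = (1/0.026) × 0.7203 × 0.3105^(2/3) × 0.008929^(1/2) = 1.2 m³/s.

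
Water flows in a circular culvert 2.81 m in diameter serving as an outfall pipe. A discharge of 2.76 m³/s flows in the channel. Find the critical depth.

At critical depth, Q² T / (g A³) = 1, i.e. A³/T = Q²/g = 2.76²/9.81 = 0.7765.
Try y = 0.613 m: A³/T = 0.4302 — low.
Try y = 0.864 m: A³/T = 1.636 — high.
Try y = 0.713 m: A³/T = 0.7759 — close enough.

y_c = 0.713 m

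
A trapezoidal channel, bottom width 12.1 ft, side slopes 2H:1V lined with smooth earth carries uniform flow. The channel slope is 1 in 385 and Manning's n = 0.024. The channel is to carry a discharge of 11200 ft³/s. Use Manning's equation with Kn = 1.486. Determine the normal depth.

y_n = 17.4 ft

Manning's equation rearranged: A R^(2/3) = nQ / (1.486·√S) = 0.024 × 11200 / (1.486 × √0.002597) = 3549.
Try y = 19.1 ft: A R^(2/3) = 4415 — too large.
Try y = 14.7 ft: A R^(2/3) = 2407 — too small.
Try y = 17.4 ft: A R^(2/3) = 3551 — close enough.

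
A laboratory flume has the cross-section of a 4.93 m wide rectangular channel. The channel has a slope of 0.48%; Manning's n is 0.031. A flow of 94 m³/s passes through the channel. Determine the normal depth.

y_n = 5.9 m

Manning's equation rearranged: A R^(2/3) = nQ / (1·√S) = 0.031 × 94 / (√0.0048) = 42.06.
Trying y = 6.56 m: A R^(2/3) = 47.71 — over.
Trying y = 4.81 m: A R^(2/3) = 32.84 — short.
Trying y = 5.9 m: A R^(2/3) = 42.06 — ≈ 42.06.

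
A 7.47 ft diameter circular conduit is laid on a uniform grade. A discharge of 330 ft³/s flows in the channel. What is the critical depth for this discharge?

At critical depth, Q² T / (g A³) = 1, i.e. A³/T = Q²/g = 330²/32.2 = 3382.
Try y = 5.49 ft: A³/T = 6240 — high.
Try y = 3.27 ft: A³/T = 847.1 — low.
Try y = 4.7 ft: A³/T = 3394 — matches.

y_c = 4.7 ft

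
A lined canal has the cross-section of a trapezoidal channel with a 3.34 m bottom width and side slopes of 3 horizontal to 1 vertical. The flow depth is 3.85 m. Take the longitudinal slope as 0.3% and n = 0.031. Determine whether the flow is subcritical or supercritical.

subcritical

With bottom width b = 3.34 m and side slope z = 3: A = (b + zy)y = (3.34 + 3×3.85)×3.85 = 57.33 m²; P = b + 2y√(1+z²) = 3.34 + 2×3.85×3.162 = 27.69 m.
Hydraulic radius R = A/P = 57.33/27.69 = 2.07 m.
V = (1/n) R^(2/3) √S = (1/0.031) × 2.07^(2/3) × √0.003 = 2.87 m/s. Hydraulic depth D_h = A/T = 57.33/26.44 = 2.168 m.
Froude number Fr = V/√(g·D_h) = 2.87/√(9.81×2.168) = 0.622, which is less than 1, so the flow is subcritical.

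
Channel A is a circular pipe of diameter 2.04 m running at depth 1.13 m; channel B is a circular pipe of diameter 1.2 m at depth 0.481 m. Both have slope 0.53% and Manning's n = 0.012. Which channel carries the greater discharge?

Channel A: For a circular section of diameter D = 2.04 m at depth y = 1.13 m, the central angle is θ = 2 arccos(1 − 2y/D) = 3.358 rad. Then A = (D²/8)(θ − sin θ) = 1.858 m² and P = Dθ/2 = 3.425 m. Hydraulic radius R = A/P = 1.858/3.425 = 0.5426 m. Q_A = (1/0.012)·1.858·0.5426^(2/3)·√0.0053 = 7.499 m³/s.
Channel B: For a circular section of diameter D = 1.2 m at depth y = 0.481 m, the central angle is θ = 2 arccos(1 − 2y/D) = 2.742 rad. Then A = (D²/8)(θ − sin θ) = 0.4236 m² and P = Dθ/2 = 1.645 m. Hydraulic radius R = A/P = 0.4236/1.645 = 0.2575 m. Q_B = (1/0.012)·0.4236·0.2575^(2/3)·√0.0053 = 1.04 m³/s.
Q_A = 7.499 m³/s vs Q_B = 1.04 m³/s, so channel A carries more.

channel A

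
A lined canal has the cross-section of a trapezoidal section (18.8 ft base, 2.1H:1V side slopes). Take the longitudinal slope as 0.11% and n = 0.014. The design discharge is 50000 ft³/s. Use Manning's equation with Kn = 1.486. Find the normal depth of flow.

Manning's equation rearranged: A R^(2/3) = nQ / (1.486·√S) = 0.014 × 50000 / (1.486 × √0.0011) = 14200.
Try y = 33.2 ft: A R^(2/3) = 19400 — high.
Try y = 20.2 ft: A R^(2/3) = 6104 — low.
Try y = 29.1 ft: A R^(2/3) = 14200 — close enough.

y_n = 29.1 ft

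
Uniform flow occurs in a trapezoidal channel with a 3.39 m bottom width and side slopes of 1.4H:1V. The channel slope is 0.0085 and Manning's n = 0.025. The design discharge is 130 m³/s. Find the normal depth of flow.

y_n = 3.15 m

Manning's equation rearranged: A R^(2/3) = nQ / (1·√S) = 0.025 × 130 / (√0.0085) = 35.25.
Try y = 2.31 m: A R^(2/3) = 18.69 — short.
Try y = 3.71 m: A R^(2/3) = 50.07 — over.
Try y = 3.15 m: A R^(2/3) = 35.36 — matches.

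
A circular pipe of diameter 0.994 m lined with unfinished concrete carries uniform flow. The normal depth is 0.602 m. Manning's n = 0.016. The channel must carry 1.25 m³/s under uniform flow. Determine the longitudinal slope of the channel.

S = 0.00915

For a circular section of diameter D = 0.994 m at depth y = 0.602 m, the central angle is θ = 2 arccos(1 − 2y/D) = 3.567 rad. Then A = (D²/8)(θ − sin θ) = 0.4916 m² and P = Dθ/2 = 1.773 m.
Hydraulic radius R = A/P = 0.4916/1.773 = 0.2773 m.
From Manning's equation, S = [nQ / (1 A R^(2/3))]² = [0.016 × 1.25 / (1 × 0.4916 × 0.2773^(2/3))]² = 0.00915.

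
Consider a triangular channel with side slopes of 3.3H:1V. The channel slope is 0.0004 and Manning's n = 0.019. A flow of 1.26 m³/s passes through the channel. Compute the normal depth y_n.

y_n = 0.822 m

Manning's equation rearranged: A R^(2/3) = nQ / (1·√S) = 0.019 × 1.26 / (√0.0004) = 1.197.
Trying y = 0.918 m: A R^(2/3) = 1.607 — over.
Trying y = 0.635 m: A R^(2/3) = 0.6014 — short.
Trying y = 0.822 m: A R^(2/3) = 1.197 — matches.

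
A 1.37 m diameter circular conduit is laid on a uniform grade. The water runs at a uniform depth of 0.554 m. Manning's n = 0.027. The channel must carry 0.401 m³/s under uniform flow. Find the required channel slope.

S = 0.00191

For a circular section of diameter D = 1.37 m at depth y = 0.554 m, the central angle is θ = 2 arccos(1 − 2y/D) = 2.757 rad. Then A = (D²/8)(θ − sin θ) = 0.5587 m² and P = Dθ/2 = 1.888 m.
Hydraulic radius R = A/P = 0.5587/1.888 = 0.2959 m.
From Manning's equation, S = [nQ / (1 A R^(2/3))]² = [0.027 × 0.401 / (1 × 0.5587 × 0.2959^(2/3))]² = 0.00191.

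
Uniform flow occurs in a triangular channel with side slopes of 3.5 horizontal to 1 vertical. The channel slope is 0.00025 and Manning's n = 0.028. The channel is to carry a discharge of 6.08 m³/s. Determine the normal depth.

y_n = 1.83 m

Manning's equation rearranged: A R^(2/3) = nQ / (1·√S) = 0.028 × 6.08 / (√0.00025) = 10.77.
At y = 1.27 m: A R^(2/3) = 4.063 — short.
At y = 2.12 m: A R^(2/3) = 15.93 — over.
At y = 1.83 m: A R^(2/3) = 10.76 — close enough.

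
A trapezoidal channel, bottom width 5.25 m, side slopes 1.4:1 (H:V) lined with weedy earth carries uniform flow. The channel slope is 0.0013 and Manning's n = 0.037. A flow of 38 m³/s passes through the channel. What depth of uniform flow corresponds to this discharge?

Manning's equation rearranged: A R^(2/3) = nQ / (1·√S) = 0.037 × 38 / (√0.0013) = 39.
Try y = 1.98 m: A R^(2/3) = 19.08 — low.
Try y = 2.88 m: A R^(2/3) = 39.02 — ≈ 39.

y_n = 2.88 m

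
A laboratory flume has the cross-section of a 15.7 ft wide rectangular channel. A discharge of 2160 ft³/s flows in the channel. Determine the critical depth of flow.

y_c = 8.38 ft

For a rectangular channel, critical depth y_c = (q²/g)^(1/3) where q = Q/b = 2160/15.7 = 137.6 ft²/s.
So y_c = (137.6²/32.2)^(1/3) = 8.38 ft.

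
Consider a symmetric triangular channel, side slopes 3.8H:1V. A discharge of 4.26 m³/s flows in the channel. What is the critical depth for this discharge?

At critical depth, Q² T / (g A³) = 1, i.e. A³/T = Q²/g = 4.26²/9.81 = 1.85.
At y = 0.583 m: A³/T = 0.4863 — low.
At y = 0.962 m: A³/T = 5.949 — high.
At y = 0.762 m: A³/T = 1.855 — ≈ 1.85.

y_c = 0.762 m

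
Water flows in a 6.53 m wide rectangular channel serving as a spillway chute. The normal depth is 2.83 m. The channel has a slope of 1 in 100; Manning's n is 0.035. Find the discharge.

Q = 69.7 m³/s

Flow area A = b·y = 6.53 × 2.83 = 18.48 m². Wetted perimeter P = b + 2y = 6.53 + 2×2.83 = 12.19 m.
Hydraulic radius R = A/P = 18.48/12.19 = 1.516 m.
Manning's equation: Q = (1/n) A R^(2/3) S^(1/2) = (1/0.035) × 18.48 × 1.516^(2/3) × 0.01^(1/2) = 69.7 m³/s.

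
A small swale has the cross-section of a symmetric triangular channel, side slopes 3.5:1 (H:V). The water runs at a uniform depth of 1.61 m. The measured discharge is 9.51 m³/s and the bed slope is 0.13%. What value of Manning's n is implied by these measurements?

For a triangular section with side slope z = 3.5: A = zy² = 3.5×1.61² = 9.072 m²; P = 2y√(1+z²) = 2×1.61×3.64 = 11.72 m.
Hydraulic radius R = A/P = 9.072/11.72 = 0.774 m.
Rearranging Manning's equation: n = (1/Q) A R^(2/3) S^(1/2) = (1/9.51) × 9.072 × 0.774^(2/3) × √0.0013 = 0.029.

n = 0.029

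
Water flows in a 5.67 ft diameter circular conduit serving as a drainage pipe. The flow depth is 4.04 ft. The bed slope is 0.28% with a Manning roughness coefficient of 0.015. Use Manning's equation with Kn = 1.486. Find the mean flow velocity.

For a circular section of diameter D = 5.67 ft at depth y = 4.04 ft, the central angle is θ = 2 arccos(1 − 2y/D) = 4.02 rad. Then A = (D²/8)(θ − sin θ) = 19.25 ft² and P = Dθ/2 = 11.4 ft.
Hydraulic radius R = A/P = 19.25/11.4 = 1.689 ft.
From Manning's equation, V = (1.486/n) R^(2/3) S^(1/2) = (1.486/0.015) × 1.689^(2/3) × 0.0028^(1/2) = 7.43 ft/s.

V = 7.43 ft/s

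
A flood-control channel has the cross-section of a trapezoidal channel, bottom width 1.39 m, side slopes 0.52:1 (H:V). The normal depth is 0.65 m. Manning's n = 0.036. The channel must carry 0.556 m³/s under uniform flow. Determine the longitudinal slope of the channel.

S = 0.0011

With bottom width b = 1.39 m and side slope z = 0.52: A = (b + zy)y = (1.39 + 0.52×0.65)×0.65 = 1.123 m²; P = b + 2y√(1+z²) = 1.39 + 2×0.65×1.127 = 2.855 m.
Hydraulic radius R = A/P = 1.123/2.855 = 0.3934 m.
From Manning's equation, S = [nQ / (1 A R^(2/3))]² = [0.036 × 0.556 / (1 × 1.123 × 0.3934^(2/3))]² = 0.0011.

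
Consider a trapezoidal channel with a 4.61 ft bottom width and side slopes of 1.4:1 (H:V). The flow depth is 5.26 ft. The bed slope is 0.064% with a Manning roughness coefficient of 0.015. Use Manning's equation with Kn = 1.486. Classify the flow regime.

With bottom width b = 4.61 ft and side slope z = 1.4: A = (b + zy)y = (4.61 + 1.4×5.26)×5.26 = 62.98 ft²; P = b + 2y√(1+z²) = 4.61 + 2×5.26×1.72 = 22.71 ft.
Hydraulic radius R = A/P = 62.98/22.71 = 2.773 ft.
V = (1.486/n) R^(2/3) √S = (1.486/0.015) × 2.773^(2/3) × √0.00064 = 4.947 ft/s. Hydraulic depth D_h = A/T = 62.98/19.34 = 3.257 ft.
Froude number Fr = V/√(g·D_h) = 4.947/√(32.2×3.257) = 0.483, which is less than 1, so the flow is subcritical.

subcritical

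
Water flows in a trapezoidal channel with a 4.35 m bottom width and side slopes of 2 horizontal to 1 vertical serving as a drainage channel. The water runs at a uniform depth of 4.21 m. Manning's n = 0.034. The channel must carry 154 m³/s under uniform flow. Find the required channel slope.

With bottom width b = 4.35 m and side slope z = 2: A = (b + zy)y = (4.35 + 2×4.21)×4.21 = 53.76 m²; P = b + 2y√(1+z²) = 4.35 + 2×4.21×2.236 = 23.18 m.
Hydraulic radius R = A/P = 53.76/23.18 = 2.32 m.
From Manning's equation, S = [nQ / (1 A R^(2/3))]² = [0.034 × 154 / (1 × 53.76 × 2.32^(2/3))]² = 0.00309.

S = 0.00309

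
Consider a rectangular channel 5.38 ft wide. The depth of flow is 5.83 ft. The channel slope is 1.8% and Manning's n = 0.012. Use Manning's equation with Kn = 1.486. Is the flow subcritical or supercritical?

Flow area A = b·y = 5.38 × 5.83 = 31.37 ft². Wetted perimeter P = b + 2y = 5.38 + 2×5.83 = 17.04 ft.
Hydraulic radius R = A/P = 31.37/17.04 = 1.841 ft.
V = (1.486/n) R^(2/3) √S = (1.486/0.012) × 1.841^(2/3) × √0.018 = 24.95 ft/s. Hydraulic depth D_h = A/T = 31.37/5.38 = 5.83 ft.
Froude number Fr = V/√(g·D_h) = 24.95/√(32.2×5.83) = 1.82, which is greater than 1, so the flow is supercritical.

supercritical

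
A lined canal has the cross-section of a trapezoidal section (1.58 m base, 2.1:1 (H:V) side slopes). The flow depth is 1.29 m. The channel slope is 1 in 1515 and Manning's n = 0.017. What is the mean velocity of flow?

With bottom width b = 1.58 m and side slope z = 2.1: A = (b + zy)y = (1.58 + 2.1×1.29)×1.29 = 5.533 m²; P = b + 2y√(1+z²) = 1.58 + 2×1.29×2.326 = 7.581 m.
Hydraulic radius R = A/P = 5.533/7.581 = 0.7298 m.
From Manning's equation, V = (1/n) R^(2/3) S^(1/2) = (1/0.017) × 0.7298^(2/3) × 0.0006601^(1/2) = 1.23 m/s.

V = 1.23 m/s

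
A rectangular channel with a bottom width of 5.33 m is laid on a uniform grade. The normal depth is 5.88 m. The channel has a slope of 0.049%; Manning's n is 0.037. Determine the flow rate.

Flow area A = b·y = 5.33 × 5.88 = 31.34 m². Wetted perimeter P = b + 2y = 5.33 + 2×5.88 = 17.09 m.
Hydraulic radius R = A/P = 31.34/17.09 = 1.834 m.
Manning's equation: Q = (1/n) A R^(2/3) S^(1/2) = (1/0.037) × 31.34 × 1.834^(2/3) × 0.00049^(1/2) = 28.1 m³/s.

Q = 28.1 m³/s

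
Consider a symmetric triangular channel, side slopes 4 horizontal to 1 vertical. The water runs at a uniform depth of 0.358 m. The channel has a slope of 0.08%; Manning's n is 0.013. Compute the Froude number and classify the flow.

For a triangular section with side slope z = 4: A = zy² = 4×0.358² = 0.5127 m²; P = 2y√(1+z²) = 2×0.358×4.123 = 2.952 m.
Hydraulic radius R = A/P = 0.5127/2.952 = 0.1737 m.
V = (1/n) R^(2/3) √S = (1/0.013) × 0.1737^(2/3) × √0.0008 = 0.6772 m/s. Hydraulic depth D_h = A/T = 0.5127/2.864 = 0.179 m.
Froude number Fr = V/√(g·D_h) = 0.6772/√(9.81×0.179) = 0.511, which is less than 1, so the flow is subcritical.

subcritical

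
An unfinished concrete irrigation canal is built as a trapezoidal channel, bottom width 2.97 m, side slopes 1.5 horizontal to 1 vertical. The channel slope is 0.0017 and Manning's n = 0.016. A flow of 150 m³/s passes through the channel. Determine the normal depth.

Manning's equation rearranged: A R^(2/3) = nQ / (1·√S) = 0.016 × 150 / (√0.0017) = 58.21.
Trying y = 4.89 m: A R^(2/3) = 91.48 — over.
Trying y = 3 m: A R^(2/3) = 30.98 — short.
Trying y = 4 m: A R^(2/3) = 58.15 — close enough.

y_n = 4 m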